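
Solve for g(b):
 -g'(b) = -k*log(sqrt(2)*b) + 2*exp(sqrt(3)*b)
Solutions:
 g(b) = C1 + b*k*log(b) + b*k*(-1 + log(2)/2) - 2*sqrt(3)*exp(sqrt(3)*b)/3


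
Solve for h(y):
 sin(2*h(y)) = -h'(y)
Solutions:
 h(y) = pi - acos((-C1 - exp(4*y))/(C1 - exp(4*y)))/2
 h(y) = acos((-C1 - exp(4*y))/(C1 - exp(4*y)))/2


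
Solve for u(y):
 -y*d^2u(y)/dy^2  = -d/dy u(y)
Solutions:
 u(y) = C1 + C2*y^2


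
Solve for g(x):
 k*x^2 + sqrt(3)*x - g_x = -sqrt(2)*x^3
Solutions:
 g(x) = C1 + k*x^3/3 + sqrt(2)*x^4/4 + sqrt(3)*x^2/2


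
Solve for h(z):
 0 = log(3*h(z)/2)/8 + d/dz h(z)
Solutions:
 -8*Integral(1/(-log(_y) - log(3) + log(2)), (_y, h(z))) = C1 - z


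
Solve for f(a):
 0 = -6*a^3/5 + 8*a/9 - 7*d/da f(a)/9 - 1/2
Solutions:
 f(a) = C1 - 27*a^4/70 + 4*a^2/7 - 9*a/14


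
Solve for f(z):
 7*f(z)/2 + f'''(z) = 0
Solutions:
 f(z) = C3*exp(-2^(2/3)*7^(1/3)*z/2) + (C1*sin(2^(2/3)*sqrt(3)*7^(1/3)*z/4) + C2*cos(2^(2/3)*sqrt(3)*7^(1/3)*z/4))*exp(2^(2/3)*7^(1/3)*z/4)


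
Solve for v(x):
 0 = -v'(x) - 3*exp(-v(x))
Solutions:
 v(x) = log(C1 - 3*x)


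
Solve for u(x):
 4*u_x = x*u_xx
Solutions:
 u(x) = C1 + C2*x^5


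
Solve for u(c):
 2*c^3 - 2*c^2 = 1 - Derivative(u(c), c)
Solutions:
 u(c) = C1 - c^4/2 + 2*c^3/3 + c


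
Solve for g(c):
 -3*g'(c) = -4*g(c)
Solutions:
 g(c) = C1*exp(4*c/3)


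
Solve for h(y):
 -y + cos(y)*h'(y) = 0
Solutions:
 h(y) = C1 + Integral(y/cos(y), y)


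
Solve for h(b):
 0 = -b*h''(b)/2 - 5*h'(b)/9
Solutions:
 h(b) = C1 + C2/b^(1/9)


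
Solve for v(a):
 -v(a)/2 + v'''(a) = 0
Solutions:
 v(a) = C3*exp(2^(2/3)*a/2) + (C1*sin(2^(2/3)*sqrt(3)*a/4) + C2*cos(2^(2/3)*sqrt(3)*a/4))*exp(-2^(2/3)*a/4)


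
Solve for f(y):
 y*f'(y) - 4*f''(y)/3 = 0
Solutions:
 f(y) = C1 + C2*erfi(sqrt(6)*y/4)


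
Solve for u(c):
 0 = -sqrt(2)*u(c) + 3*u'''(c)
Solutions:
 u(c) = C3*exp(2^(1/6)*3^(2/3)*c/3) + (C1*sin(6^(1/6)*c/2) + C2*cos(6^(1/6)*c/2))*exp(-2^(1/6)*3^(2/3)*c/6)


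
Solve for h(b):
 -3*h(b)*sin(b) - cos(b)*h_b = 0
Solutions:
 h(b) = C1*cos(b)^3


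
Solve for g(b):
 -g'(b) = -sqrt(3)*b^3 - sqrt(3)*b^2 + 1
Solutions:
 g(b) = C1 + sqrt(3)*b^4/4 + sqrt(3)*b^3/3 - b


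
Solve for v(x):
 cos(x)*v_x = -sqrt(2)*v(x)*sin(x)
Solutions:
 v(x) = C1*cos(x)^(sqrt(2))


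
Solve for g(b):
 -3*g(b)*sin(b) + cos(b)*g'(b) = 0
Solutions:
 g(b) = C1/cos(b)^3


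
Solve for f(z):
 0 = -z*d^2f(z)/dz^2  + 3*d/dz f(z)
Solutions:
 f(z) = C1 + C2*z^4


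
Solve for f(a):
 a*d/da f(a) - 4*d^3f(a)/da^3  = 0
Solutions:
 f(a) = C1 + Integral(C2*airyai(2^(1/3)*a/2) + C3*airybi(2^(1/3)*a/2), a)


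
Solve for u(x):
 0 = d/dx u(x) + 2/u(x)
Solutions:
 u(x) = -sqrt(C1 - 4*x)
 u(x) = sqrt(C1 - 4*x)


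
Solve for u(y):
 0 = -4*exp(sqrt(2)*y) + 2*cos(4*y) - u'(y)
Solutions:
 u(y) = C1 - 2*sqrt(2)*exp(sqrt(2)*y) + sin(4*y)/2


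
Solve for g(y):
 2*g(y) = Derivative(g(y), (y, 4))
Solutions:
 g(y) = C1*exp(-2^(1/4)*y) + C2*exp(2^(1/4)*y) + C3*sin(2^(1/4)*y) + C4*cos(2^(1/4)*y)


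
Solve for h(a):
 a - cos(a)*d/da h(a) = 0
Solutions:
 h(a) = C1 + Integral(a/cos(a), a)


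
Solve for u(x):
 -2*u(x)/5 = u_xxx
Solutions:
 u(x) = C3*exp(-2^(1/3)*5^(2/3)*x/5) + (C1*sin(2^(1/3)*sqrt(3)*5^(2/3)*x/10) + C2*cos(2^(1/3)*sqrt(3)*5^(2/3)*x/10))*exp(2^(1/3)*5^(2/3)*x/10)


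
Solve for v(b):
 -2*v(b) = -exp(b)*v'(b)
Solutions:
 v(b) = C1*exp(-2*exp(-b))


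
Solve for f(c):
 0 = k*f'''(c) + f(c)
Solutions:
 f(c) = C1*exp(c*(-1/k)^(1/3)) + C2*exp(c*(-1/k)^(1/3)*(-1 + sqrt(3)*I)/2) + C3*exp(-c*(-1/k)^(1/3)*(1 + sqrt(3)*I)/2)


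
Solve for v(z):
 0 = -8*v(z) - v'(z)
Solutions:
 v(z) = C1*exp(-8*z)


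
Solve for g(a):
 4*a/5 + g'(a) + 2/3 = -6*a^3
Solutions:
 g(a) = C1 - 3*a^4/2 - 2*a^2/5 - 2*a/3


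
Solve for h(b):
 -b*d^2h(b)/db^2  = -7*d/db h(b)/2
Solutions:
 h(b) = C1 + C2*b^(9/2)


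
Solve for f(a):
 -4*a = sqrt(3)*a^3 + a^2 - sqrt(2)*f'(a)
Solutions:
 f(a) = C1 + sqrt(6)*a^4/8 + sqrt(2)*a^3/6 + sqrt(2)*a^2


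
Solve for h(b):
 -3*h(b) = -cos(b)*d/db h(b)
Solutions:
 h(b) = C1*(sin(b) + 1)^(3/2)/(sin(b) - 1)^(3/2)


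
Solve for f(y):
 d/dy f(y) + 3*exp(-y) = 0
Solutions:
 f(y) = C1 + 3*exp(-y)


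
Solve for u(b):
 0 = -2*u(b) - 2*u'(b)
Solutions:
 u(b) = C1*exp(-b)


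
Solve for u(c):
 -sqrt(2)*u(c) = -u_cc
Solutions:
 u(c) = C1*exp(-2^(1/4)*c) + C2*exp(2^(1/4)*c)


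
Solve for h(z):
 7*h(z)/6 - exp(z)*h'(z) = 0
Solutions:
 h(z) = C1*exp(-7*exp(-z)/6)


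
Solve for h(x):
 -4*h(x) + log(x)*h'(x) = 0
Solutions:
 h(x) = C1*exp(4*li(x))


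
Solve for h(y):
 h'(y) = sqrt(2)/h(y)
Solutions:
 h(y) = -sqrt(C1 + 2*sqrt(2)*y)
 h(y) = sqrt(C1 + 2*sqrt(2)*y)


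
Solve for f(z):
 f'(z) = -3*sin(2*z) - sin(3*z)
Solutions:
 f(z) = C1 + 3*cos(2*z)/2 + cos(3*z)/3


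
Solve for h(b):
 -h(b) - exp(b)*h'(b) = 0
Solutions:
 h(b) = C1*exp(exp(-b))


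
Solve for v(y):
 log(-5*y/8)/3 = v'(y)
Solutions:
 v(y) = C1 + y*log(-y)/3 + y*(-log(2) - 1/3 + log(5)/3)


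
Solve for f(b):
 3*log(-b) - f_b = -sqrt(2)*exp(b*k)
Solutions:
 f(b) = C1 + 3*b*log(-b) - 3*b + Piecewise((sqrt(2)*exp(b*k)/k, Ne(k, 0)), (sqrt(2)*b, True))


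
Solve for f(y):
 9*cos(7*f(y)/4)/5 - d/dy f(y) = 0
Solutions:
 -9*y/5 - 2*log(sin(7*f(y)/4) - 1)/7 + 2*log(sin(7*f(y)/4) + 1)/7 = C1


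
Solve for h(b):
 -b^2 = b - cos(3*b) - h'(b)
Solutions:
 h(b) = C1 + b^3/3 + b^2/2 - sin(3*b)/3


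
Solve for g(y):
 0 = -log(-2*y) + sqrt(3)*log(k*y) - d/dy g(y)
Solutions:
 g(y) = C1 + y*(sqrt(3)*log(-k) - sqrt(3) - log(2) + 1) - y*(1 - sqrt(3))*log(-y)


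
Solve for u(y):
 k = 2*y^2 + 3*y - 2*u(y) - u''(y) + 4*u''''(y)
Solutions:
 u(y) = C1*exp(-sqrt(2)*y*sqrt(1 + sqrt(33))/4) + C2*exp(sqrt(2)*y*sqrt(1 + sqrt(33))/4) + C3*sin(sqrt(2)*y*sqrt(-1 + sqrt(33))/4) + C4*cos(sqrt(2)*y*sqrt(-1 + sqrt(33))/4) - k/2 + y^2 + 3*y/2 - 1


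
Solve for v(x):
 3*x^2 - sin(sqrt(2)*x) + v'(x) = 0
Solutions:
 v(x) = C1 - x^3 - sqrt(2)*cos(sqrt(2)*x)/2


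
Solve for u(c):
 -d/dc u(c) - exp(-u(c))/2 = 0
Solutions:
 u(c) = log(C1 - c/2)


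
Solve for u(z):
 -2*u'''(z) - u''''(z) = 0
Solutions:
 u(z) = C1 + C2*z + C3*z^2 + C4*exp(-2*z)


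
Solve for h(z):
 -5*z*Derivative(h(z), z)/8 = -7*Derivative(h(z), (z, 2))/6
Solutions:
 h(z) = C1 + C2*erfi(sqrt(210)*z/28)


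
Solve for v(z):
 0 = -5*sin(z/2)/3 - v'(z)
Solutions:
 v(z) = C1 + 10*cos(z/2)/3


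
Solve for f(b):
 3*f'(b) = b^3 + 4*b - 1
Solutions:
 f(b) = C1 + b^4/12 + 2*b^2/3 - b/3


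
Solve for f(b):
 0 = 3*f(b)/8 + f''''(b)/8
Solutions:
 f(b) = (C1*sin(sqrt(2)*3^(1/4)*b/2) + C2*cos(sqrt(2)*3^(1/4)*b/2))*exp(-sqrt(2)*3^(1/4)*b/2) + (C3*sin(sqrt(2)*3^(1/4)*b/2) + C4*cos(sqrt(2)*3^(1/4)*b/2))*exp(sqrt(2)*3^(1/4)*b/2)


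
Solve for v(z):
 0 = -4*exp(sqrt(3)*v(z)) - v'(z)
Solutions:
 v(z) = sqrt(3)*(2*log(1/(C1 + 4*z)) - log(3))/6


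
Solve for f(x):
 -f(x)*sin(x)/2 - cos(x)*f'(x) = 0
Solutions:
 f(x) = C1*sqrt(cos(x))


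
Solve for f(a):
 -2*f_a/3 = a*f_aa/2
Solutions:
 f(a) = C1 + C2/a^(1/3)


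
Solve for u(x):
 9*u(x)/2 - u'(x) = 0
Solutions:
 u(x) = C1*exp(9*x/2)


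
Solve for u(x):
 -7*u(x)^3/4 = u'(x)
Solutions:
 u(x) = -sqrt(2)*sqrt(-1/(C1 - 7*x))
 u(x) = sqrt(2)*sqrt(-1/(C1 - 7*x))


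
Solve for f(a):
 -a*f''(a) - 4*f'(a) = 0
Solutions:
 f(a) = C1 + C2/a^3


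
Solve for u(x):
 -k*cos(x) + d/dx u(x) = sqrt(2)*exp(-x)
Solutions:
 u(x) = C1 + k*sin(x) - sqrt(2)*exp(-x)


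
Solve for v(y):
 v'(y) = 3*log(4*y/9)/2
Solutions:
 v(y) = C1 + 3*y*log(y)/2 - 3*y*log(3) - 3*y/2 + 3*y*log(2)


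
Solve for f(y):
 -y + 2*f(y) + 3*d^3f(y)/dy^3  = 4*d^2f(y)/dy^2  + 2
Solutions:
 f(y) = C1*exp(y*(16/(9*sqrt(345) + 179)^(1/3) + (9*sqrt(345) + 179)^(1/3) + 8)/18)*sin(sqrt(3)*y*(-(9*sqrt(345) + 179)^(1/3) + 16/(9*sqrt(345) + 179)^(1/3))/18) + C2*exp(y*(16/(9*sqrt(345) + 179)^(1/3) + (9*sqrt(345) + 179)^(1/3) + 8)/18)*cos(sqrt(3)*y*(-(9*sqrt(345) + 179)^(1/3) + 16/(9*sqrt(345) + 179)^(1/3))/18) + C3*exp(y*(-(9*sqrt(345) + 179)^(1/3) - 16/(9*sqrt(345) + 179)^(1/3) + 4)/9) + y/2 + 1


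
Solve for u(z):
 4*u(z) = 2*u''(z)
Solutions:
 u(z) = C1*exp(-sqrt(2)*z) + C2*exp(sqrt(2)*z)


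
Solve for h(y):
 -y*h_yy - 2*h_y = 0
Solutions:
 h(y) = C1 + C2/y


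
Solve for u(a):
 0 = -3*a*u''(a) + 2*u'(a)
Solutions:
 u(a) = C1 + C2*a^(5/3)


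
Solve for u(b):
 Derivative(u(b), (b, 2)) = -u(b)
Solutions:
 u(b) = C1*sin(b) + C2*cos(b)


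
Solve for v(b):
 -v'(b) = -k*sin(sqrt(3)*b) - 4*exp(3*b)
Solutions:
 v(b) = C1 - sqrt(3)*k*cos(sqrt(3)*b)/3 + 4*exp(3*b)/3


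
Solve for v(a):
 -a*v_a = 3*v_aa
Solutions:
 v(a) = C1 + C2*erf(sqrt(6)*a/6)


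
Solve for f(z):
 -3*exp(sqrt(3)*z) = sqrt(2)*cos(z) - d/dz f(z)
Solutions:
 f(z) = C1 + sqrt(3)*exp(sqrt(3)*z) + sqrt(2)*sin(z)


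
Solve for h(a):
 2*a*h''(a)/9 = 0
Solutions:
 h(a) = C1 + C2*a


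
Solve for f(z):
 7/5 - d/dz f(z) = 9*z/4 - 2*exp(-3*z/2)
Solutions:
 f(z) = C1 - 9*z^2/8 + 7*z/5 - 4*exp(-3*z/2)/3


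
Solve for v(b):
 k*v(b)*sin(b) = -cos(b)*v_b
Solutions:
 v(b) = C1*exp(k*log(cos(b)))


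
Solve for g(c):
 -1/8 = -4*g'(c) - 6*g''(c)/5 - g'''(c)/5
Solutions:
 g(c) = C1 + c/32 + (C2*sin(sqrt(11)*c) + C3*cos(sqrt(11)*c))*exp(-3*c)


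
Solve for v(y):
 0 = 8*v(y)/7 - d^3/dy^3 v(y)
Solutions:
 v(y) = C3*exp(2*7^(2/3)*y/7) + (C1*sin(sqrt(3)*7^(2/3)*y/7) + C2*cos(sqrt(3)*7^(2/3)*y/7))*exp(-7^(2/3)*y/7)


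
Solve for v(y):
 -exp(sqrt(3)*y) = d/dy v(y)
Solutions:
 v(y) = C1 - sqrt(3)*exp(sqrt(3)*y)/3


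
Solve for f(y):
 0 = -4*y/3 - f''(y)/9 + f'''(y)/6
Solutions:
 f(y) = C1 + C2*y + C3*exp(2*y/3) - 2*y^3 - 9*y^2


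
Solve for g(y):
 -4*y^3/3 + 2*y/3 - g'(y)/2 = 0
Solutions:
 g(y) = C1 - 2*y^4/3 + 2*y^2/3


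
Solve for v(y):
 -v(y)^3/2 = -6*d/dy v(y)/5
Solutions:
 v(y) = -sqrt(6)*sqrt(-1/(C1 + 5*y))
 v(y) = sqrt(6)*sqrt(-1/(C1 + 5*y))


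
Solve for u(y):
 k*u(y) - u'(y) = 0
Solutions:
 u(y) = C1*exp(k*y)


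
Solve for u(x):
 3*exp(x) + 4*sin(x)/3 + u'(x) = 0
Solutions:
 u(x) = C1 - 3*exp(x) + 4*cos(x)/3


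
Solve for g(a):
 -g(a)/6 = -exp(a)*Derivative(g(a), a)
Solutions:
 g(a) = C1*exp(-exp(-a)/6)


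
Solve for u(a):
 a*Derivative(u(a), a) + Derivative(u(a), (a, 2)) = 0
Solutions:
 u(a) = C1 + C2*erf(sqrt(2)*a/2)


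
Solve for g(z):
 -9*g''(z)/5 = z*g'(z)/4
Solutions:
 g(z) = C1 + C2*erf(sqrt(10)*z/12)


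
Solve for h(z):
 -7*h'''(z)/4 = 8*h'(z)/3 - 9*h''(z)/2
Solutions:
 h(z) = C1 + C2*exp(z*(27 - sqrt(57))/21) + C3*exp(z*(sqrt(57) + 27)/21)


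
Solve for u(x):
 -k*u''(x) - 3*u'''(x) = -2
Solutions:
 u(x) = C1 + C2*x + C3*exp(-k*x/3) + x^2/k


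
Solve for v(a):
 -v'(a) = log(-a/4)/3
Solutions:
 v(a) = C1 - a*log(-a)/3 + a*(1 + 2*log(2))/3


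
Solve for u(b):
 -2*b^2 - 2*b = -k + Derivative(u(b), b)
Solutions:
 u(b) = C1 - 2*b^3/3 - b^2 + b*k


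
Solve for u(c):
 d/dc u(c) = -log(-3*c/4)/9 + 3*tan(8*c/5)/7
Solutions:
 u(c) = C1 - c*log(-c)/9 - c*log(3)/9 + c/9 + 2*c*log(2)/9 - 15*log(cos(8*c/5))/56


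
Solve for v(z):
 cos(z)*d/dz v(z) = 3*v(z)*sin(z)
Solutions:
 v(z) = C1/cos(z)^3


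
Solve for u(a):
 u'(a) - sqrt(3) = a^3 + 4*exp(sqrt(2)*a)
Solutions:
 u(a) = C1 + a^4/4 + sqrt(3)*a + 2*sqrt(2)*exp(sqrt(2)*a)


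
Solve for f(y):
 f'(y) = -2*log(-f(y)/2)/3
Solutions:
 3*Integral(1/(log(-_y) - log(2)), (_y, f(y)))/2 = C1 - y


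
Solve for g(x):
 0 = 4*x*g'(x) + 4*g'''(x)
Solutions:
 g(x) = C1 + Integral(C2*airyai(-x) + C3*airybi(-x), x)


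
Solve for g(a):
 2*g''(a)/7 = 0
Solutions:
 g(a) = C1 + C2*a


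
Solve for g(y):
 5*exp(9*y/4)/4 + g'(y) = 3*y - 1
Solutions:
 g(y) = C1 + 3*y^2/2 - y - 5*exp(9*y/4)/9


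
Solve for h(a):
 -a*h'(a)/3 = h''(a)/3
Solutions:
 h(a) = C1 + C2*erf(sqrt(2)*a/2)


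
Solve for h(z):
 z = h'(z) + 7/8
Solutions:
 h(z) = C1 + z^2/2 - 7*z/8


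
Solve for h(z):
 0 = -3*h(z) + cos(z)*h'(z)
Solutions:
 h(z) = C1*(sin(z) + 1)^(3/2)/(sin(z) - 1)^(3/2)


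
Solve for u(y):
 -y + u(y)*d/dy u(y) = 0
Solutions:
 u(y) = -sqrt(C1 + y^2)
 u(y) = sqrt(C1 + y^2)


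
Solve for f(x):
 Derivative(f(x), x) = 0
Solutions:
 f(x) = C1


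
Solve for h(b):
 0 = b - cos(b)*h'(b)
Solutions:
 h(b) = C1 + Integral(b/cos(b), b)


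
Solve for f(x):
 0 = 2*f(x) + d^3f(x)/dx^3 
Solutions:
 f(x) = C3*exp(-2^(1/3)*x) + (C1*sin(2^(1/3)*sqrt(3)*x/2) + C2*cos(2^(1/3)*sqrt(3)*x/2))*exp(2^(1/3)*x/2)


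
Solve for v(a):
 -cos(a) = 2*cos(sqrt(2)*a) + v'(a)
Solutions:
 v(a) = C1 - sin(a) - sqrt(2)*sin(sqrt(2)*a)


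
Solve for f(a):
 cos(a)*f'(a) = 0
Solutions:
 f(a) = C1


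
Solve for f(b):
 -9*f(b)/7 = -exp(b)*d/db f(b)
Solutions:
 f(b) = C1*exp(-9*exp(-b)/7)


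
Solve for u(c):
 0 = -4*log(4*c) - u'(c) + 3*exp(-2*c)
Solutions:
 u(c) = C1 - 4*c*log(c) + 4*c*(1 - 2*log(2)) - 3*exp(-2*c)/2


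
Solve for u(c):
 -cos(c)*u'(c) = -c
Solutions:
 u(c) = C1 + Integral(c/cos(c), c)


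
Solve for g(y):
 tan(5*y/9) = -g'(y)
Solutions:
 g(y) = C1 + 9*log(cos(5*y/9))/5


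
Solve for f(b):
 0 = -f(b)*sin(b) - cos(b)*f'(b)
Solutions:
 f(b) = C1*cos(b)


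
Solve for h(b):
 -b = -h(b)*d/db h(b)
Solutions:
 h(b) = -sqrt(C1 + b^2)
 h(b) = sqrt(C1 + b^2)


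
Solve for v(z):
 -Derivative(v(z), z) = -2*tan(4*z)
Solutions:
 v(z) = C1 - log(cos(4*z))/2


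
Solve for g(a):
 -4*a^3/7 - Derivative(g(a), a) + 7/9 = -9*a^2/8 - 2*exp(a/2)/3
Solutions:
 g(a) = C1 - a^4/7 + 3*a^3/8 + 7*a/9 + 4*exp(a/2)/3


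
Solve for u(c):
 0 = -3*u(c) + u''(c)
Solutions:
 u(c) = C1*exp(-sqrt(3)*c) + C2*exp(sqrt(3)*c)


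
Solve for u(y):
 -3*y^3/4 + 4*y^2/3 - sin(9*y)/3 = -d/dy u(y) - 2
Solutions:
 u(y) = C1 + 3*y^4/16 - 4*y^3/9 - 2*y - cos(9*y)/27


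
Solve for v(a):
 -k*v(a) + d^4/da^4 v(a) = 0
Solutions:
 v(a) = C1*exp(-a*k^(1/4)) + C2*exp(a*k^(1/4)) + C3*exp(-I*a*k^(1/4)) + C4*exp(I*a*k^(1/4))


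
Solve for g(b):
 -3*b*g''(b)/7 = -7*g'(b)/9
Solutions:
 g(b) = C1 + C2*b^(76/27)


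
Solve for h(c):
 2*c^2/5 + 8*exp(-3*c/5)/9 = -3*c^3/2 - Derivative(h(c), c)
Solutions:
 h(c) = C1 - 3*c^4/8 - 2*c^3/15 + 40*exp(-3*c/5)/27


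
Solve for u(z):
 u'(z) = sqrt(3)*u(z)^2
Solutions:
 u(z) = -1/(C1 + sqrt(3)*z)


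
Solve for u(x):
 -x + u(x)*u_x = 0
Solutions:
 u(x) = -sqrt(C1 + x^2)
 u(x) = sqrt(C1 + x^2)


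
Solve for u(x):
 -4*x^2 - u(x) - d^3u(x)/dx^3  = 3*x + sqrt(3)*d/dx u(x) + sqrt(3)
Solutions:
 u(x) = C1*exp(x*(-2*2^(1/3)*3^(5/6)/(3 + sqrt(4*sqrt(3) + 9))^(1/3) + 6^(2/3)*(3 + sqrt(4*sqrt(3) + 9))^(1/3))/12)*sin(x*(2*6^(1/3)/(3 + sqrt(4*sqrt(3) + 9))^(1/3) + 2^(2/3)*3^(1/6)*(3 + sqrt(4*sqrt(3) + 9))^(1/3))/4) + C2*exp(x*(-2*2^(1/3)*3^(5/6)/(3 + sqrt(4*sqrt(3) + 9))^(1/3) + 6^(2/3)*(3 + sqrt(4*sqrt(3) + 9))^(1/3))/12)*cos(x*(2*6^(1/3)/(3 + sqrt(4*sqrt(3) + 9))^(1/3) + 2^(2/3)*3^(1/6)*(3 + sqrt(4*sqrt(3) + 9))^(1/3))/4) + C3*exp(-x*(-2*2^(1/3)*3^(5/6)/(3 + sqrt(4*sqrt(3) + 9))^(1/3) + 6^(2/3)*(3 + sqrt(4*sqrt(3) + 9))^(1/3))/6) - 4*x^2 - 3*x + 8*sqrt(3)*x - 24 + 2*sqrt(3)


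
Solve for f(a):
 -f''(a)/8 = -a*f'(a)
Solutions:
 f(a) = C1 + C2*erfi(2*a)


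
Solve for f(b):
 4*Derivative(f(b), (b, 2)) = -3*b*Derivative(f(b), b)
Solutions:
 f(b) = C1 + C2*erf(sqrt(6)*b/4)


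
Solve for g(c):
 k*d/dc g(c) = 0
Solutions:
 g(c) = C1


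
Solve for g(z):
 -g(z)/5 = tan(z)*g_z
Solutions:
 g(z) = C1/sin(z)^(1/5)


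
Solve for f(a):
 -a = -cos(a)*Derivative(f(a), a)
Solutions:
 f(a) = C1 + Integral(a/cos(a), a)


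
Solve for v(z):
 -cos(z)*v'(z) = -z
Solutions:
 v(z) = C1 + Integral(z/cos(z), z)


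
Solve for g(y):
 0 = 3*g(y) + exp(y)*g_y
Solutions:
 g(y) = C1*exp(3*exp(-y))


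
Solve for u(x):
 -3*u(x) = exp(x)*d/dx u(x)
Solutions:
 u(x) = C1*exp(3*exp(-x))


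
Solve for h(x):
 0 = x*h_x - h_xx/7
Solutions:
 h(x) = C1 + C2*erfi(sqrt(14)*x/2)


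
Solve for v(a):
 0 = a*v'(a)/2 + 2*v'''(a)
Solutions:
 v(a) = C1 + Integral(C2*airyai(-2^(1/3)*a/2) + C3*airybi(-2^(1/3)*a/2), a)


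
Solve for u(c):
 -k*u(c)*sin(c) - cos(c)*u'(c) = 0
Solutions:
 u(c) = C1*exp(k*log(cos(c)))


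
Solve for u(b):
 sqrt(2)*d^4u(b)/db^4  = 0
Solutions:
 u(b) = C1 + C2*b + C3*b^2 + C4*b^3


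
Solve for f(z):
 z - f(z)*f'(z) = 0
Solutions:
 f(z) = -sqrt(C1 + z^2)
 f(z) = sqrt(C1 + z^2)


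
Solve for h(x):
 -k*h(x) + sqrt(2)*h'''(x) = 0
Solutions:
 h(x) = C1*exp(2^(5/6)*k^(1/3)*x/2) + C2*exp(2^(5/6)*k^(1/3)*x*(-1 + sqrt(3)*I)/4) + C3*exp(-2^(5/6)*k^(1/3)*x*(1 + sqrt(3)*I)/4)


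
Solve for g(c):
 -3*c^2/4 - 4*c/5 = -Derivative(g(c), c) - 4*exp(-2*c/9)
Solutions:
 g(c) = C1 + c^3/4 + 2*c^2/5 + 18*exp(-2*c/9)


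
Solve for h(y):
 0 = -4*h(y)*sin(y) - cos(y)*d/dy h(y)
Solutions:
 h(y) = C1*cos(y)^4


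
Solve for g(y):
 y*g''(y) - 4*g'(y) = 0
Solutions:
 g(y) = C1 + C2*y^5


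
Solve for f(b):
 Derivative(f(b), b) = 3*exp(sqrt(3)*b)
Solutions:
 f(b) = C1 + sqrt(3)*exp(sqrt(3)*b)


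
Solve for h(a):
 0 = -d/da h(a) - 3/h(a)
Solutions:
 h(a) = -sqrt(C1 - 6*a)
 h(a) = sqrt(C1 - 6*a)


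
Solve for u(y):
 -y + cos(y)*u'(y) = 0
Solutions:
 u(y) = C1 + Integral(y/cos(y), y)


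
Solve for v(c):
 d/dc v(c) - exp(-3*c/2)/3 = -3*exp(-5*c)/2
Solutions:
 v(c) = C1 + 3*exp(-5*c)/10 - 2*exp(-3*c/2)/9


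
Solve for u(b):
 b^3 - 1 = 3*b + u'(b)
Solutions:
 u(b) = C1 + b^4/4 - 3*b^2/2 - b


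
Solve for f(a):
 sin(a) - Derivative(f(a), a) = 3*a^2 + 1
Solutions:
 f(a) = C1 - a^3 - a - cos(a)


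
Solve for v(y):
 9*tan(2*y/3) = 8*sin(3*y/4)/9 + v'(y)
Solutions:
 v(y) = C1 - 27*log(cos(2*y/3))/2 + 32*cos(3*y/4)/27


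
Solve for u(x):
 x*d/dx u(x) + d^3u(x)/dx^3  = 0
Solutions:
 u(x) = C1 + Integral(C2*airyai(-x) + C3*airybi(-x), x)


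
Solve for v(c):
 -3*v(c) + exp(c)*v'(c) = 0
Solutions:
 v(c) = C1*exp(-3*exp(-c))


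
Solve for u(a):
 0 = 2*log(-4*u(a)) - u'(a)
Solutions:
 -Integral(1/(log(-_y) + 2*log(2)), (_y, u(a)))/2 = C1 - a


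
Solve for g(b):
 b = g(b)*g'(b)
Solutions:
 g(b) = -sqrt(C1 + b^2)
 g(b) = sqrt(C1 + b^2)


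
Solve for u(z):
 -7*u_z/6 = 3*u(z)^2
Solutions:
 u(z) = 7/(C1 + 18*z)


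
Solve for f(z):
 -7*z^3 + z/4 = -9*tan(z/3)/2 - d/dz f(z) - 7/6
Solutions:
 f(z) = C1 + 7*z^4/4 - z^2/8 - 7*z/6 + 27*log(cos(z/3))/2


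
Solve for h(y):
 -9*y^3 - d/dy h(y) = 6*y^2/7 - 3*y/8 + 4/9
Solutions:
 h(y) = C1 - 9*y^4/4 - 2*y^3/7 + 3*y^2/16 - 4*y/9


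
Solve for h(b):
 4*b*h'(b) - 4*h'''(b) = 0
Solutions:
 h(b) = C1 + Integral(C2*airyai(b) + C3*airybi(b), b)


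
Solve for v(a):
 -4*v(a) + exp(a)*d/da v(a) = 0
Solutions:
 v(a) = C1*exp(-4*exp(-a))


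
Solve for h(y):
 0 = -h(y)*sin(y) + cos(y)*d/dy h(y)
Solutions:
 h(y) = C1/cos(y)


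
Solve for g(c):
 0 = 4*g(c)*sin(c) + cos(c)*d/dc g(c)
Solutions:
 g(c) = C1*cos(c)^4


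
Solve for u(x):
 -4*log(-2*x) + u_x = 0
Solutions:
 u(x) = C1 + 4*x*log(-x) + 4*x*(-1 + log(2))


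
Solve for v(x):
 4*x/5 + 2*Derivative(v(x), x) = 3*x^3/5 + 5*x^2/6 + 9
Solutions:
 v(x) = C1 + 3*x^4/40 + 5*x^3/36 - x^2/5 + 9*x/2


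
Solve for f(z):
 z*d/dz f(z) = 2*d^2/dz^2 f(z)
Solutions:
 f(z) = C1 + C2*erfi(z/2)


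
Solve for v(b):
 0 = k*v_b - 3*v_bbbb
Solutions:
 v(b) = C1 + C2*exp(3^(2/3)*b*k^(1/3)/3) + C3*exp(b*k^(1/3)*(-3^(2/3) + 3*3^(1/6)*I)/6) + C4*exp(-b*k^(1/3)*(3^(2/3) + 3*3^(1/6)*I)/6)


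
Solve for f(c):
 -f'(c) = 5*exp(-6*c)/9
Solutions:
 f(c) = C1 + 5*exp(-6*c)/54


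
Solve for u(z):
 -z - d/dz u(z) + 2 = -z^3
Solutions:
 u(z) = C1 + z^4/4 - z^2/2 + 2*z


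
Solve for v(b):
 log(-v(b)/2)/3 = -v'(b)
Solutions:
 3*Integral(1/(log(-_y) - log(2)), (_y, v(b))) = C1 - b


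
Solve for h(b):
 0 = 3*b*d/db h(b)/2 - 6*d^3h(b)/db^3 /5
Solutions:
 h(b) = C1 + Integral(C2*airyai(10^(1/3)*b/2) + C3*airybi(10^(1/3)*b/2), b)


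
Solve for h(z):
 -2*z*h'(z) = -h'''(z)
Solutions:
 h(z) = C1 + Integral(C2*airyai(2^(1/3)*z) + C3*airybi(2^(1/3)*z), z)


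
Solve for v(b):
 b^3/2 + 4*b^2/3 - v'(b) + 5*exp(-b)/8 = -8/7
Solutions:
 v(b) = C1 + b^4/8 + 4*b^3/9 + 8*b/7 - 5*exp(-b)/8


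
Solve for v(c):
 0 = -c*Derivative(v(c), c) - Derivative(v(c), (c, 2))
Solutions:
 v(c) = C1 + C2*erf(sqrt(2)*c/2)


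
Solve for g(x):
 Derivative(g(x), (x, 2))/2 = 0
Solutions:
 g(x) = C1 + C2*x


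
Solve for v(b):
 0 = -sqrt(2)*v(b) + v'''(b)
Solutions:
 v(b) = C3*exp(2^(1/6)*b) + (C1*sin(2^(1/6)*sqrt(3)*b/2) + C2*cos(2^(1/6)*sqrt(3)*b/2))*exp(-2^(1/6)*b/2)


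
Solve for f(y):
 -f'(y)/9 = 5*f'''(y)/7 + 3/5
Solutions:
 f(y) = C1 + C2*sin(sqrt(35)*y/15) + C3*cos(sqrt(35)*y/15) - 27*y/5


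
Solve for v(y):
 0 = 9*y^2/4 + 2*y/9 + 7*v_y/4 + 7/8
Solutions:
 v(y) = C1 - 3*y^3/7 - 4*y^2/63 - y/2


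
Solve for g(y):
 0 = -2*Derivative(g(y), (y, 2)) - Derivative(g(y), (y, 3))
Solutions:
 g(y) = C1 + C2*y + C3*exp(-2*y)


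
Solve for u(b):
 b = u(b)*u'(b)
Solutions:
 u(b) = -sqrt(C1 + b^2)
 u(b) = sqrt(C1 + b^2)


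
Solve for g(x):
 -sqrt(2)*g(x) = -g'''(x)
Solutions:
 g(x) = C3*exp(2^(1/6)*x) + (C1*sin(2^(1/6)*sqrt(3)*x/2) + C2*cos(2^(1/6)*sqrt(3)*x/2))*exp(-2^(1/6)*x/2)


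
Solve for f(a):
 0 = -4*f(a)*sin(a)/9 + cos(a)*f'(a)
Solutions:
 f(a) = C1/cos(a)^(4/9)


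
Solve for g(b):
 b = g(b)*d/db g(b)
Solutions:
 g(b) = -sqrt(C1 + b^2)
 g(b) = sqrt(C1 + b^2)


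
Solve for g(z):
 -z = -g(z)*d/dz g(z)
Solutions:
 g(z) = -sqrt(C1 + z^2)
 g(z) = sqrt(C1 + z^2)


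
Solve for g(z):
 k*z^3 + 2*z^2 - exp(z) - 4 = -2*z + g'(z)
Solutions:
 g(z) = C1 + k*z^4/4 + 2*z^3/3 + z^2 - 4*z - exp(z)


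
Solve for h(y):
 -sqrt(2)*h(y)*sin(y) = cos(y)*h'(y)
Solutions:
 h(y) = C1*cos(y)^(sqrt(2))


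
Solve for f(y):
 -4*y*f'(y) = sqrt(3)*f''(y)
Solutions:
 f(y) = C1 + C2*erf(sqrt(2)*3^(3/4)*y/3)


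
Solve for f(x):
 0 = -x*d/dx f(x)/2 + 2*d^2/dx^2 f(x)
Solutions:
 f(x) = C1 + C2*erfi(sqrt(2)*x/4)


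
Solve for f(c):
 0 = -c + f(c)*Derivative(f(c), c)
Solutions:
 f(c) = -sqrt(C1 + c^2)
 f(c) = sqrt(C1 + c^2)


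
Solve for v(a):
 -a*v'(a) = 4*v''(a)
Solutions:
 v(a) = C1 + C2*erf(sqrt(2)*a/4)


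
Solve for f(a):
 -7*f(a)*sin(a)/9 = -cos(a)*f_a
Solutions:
 f(a) = C1/cos(a)^(7/9)


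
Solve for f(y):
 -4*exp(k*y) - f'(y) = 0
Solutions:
 f(y) = C1 - 4*exp(k*y)/k


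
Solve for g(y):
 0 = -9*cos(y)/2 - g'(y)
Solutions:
 g(y) = C1 - 9*sin(y)/2


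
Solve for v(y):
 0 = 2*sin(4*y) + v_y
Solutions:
 v(y) = C1 + cos(4*y)/2


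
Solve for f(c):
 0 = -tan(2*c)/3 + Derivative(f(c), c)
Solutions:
 f(c) = C1 - log(cos(2*c))/6


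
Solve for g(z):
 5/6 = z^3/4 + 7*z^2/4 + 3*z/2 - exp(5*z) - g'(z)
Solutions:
 g(z) = C1 + z^4/16 + 7*z^3/12 + 3*z^2/4 - 5*z/6 - exp(5*z)/5


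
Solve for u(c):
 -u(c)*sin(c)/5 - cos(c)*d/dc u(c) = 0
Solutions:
 u(c) = C1*cos(c)^(1/5)


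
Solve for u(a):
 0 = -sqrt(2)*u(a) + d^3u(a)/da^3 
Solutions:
 u(a) = C3*exp(2^(1/6)*a) + (C1*sin(2^(1/6)*sqrt(3)*a/2) + C2*cos(2^(1/6)*sqrt(3)*a/2))*exp(-2^(1/6)*a/2)


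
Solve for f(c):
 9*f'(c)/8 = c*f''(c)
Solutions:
 f(c) = C1 + C2*c^(17/8)


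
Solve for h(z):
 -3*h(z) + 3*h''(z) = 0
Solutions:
 h(z) = C1*exp(-z) + C2*exp(z)


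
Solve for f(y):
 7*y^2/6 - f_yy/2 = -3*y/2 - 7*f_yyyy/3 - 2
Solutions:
 f(y) = C1 + C2*y + C3*exp(-sqrt(42)*y/14) + C4*exp(sqrt(42)*y/14) + 7*y^4/36 + y^3/2 + 116*y^2/9


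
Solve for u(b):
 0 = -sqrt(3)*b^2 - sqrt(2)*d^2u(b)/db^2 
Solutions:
 u(b) = C1 + C2*b - sqrt(6)*b^4/24


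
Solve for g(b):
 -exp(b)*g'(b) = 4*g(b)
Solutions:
 g(b) = C1*exp(4*exp(-b))


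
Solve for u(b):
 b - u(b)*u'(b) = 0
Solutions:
 u(b) = -sqrt(C1 + b^2)
 u(b) = sqrt(C1 + b^2)


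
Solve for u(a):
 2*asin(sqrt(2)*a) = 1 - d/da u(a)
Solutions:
 u(a) = C1 - 2*a*asin(sqrt(2)*a) + a - sqrt(2)*sqrt(1 - 2*a^2)


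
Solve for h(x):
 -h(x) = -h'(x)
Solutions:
 h(x) = C1*exp(x)


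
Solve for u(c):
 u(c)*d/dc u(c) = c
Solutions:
 u(c) = -sqrt(C1 + c^2)
 u(c) = sqrt(C1 + c^2)


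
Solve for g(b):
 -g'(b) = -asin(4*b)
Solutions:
 g(b) = C1 + b*asin(4*b) + sqrt(1 - 16*b^2)/4


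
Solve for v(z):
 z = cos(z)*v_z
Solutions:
 v(z) = C1 + Integral(z/cos(z), z)


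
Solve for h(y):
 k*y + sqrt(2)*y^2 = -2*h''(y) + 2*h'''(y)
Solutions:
 h(y) = C1 + C2*y + C3*exp(y) - sqrt(2)*y^4/24 + y^3*(-k - 2*sqrt(2))/12 + y^2*(-k - 2*sqrt(2))/4


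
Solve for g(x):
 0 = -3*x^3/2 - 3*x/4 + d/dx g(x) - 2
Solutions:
 g(x) = C1 + 3*x^4/8 + 3*x^2/8 + 2*x


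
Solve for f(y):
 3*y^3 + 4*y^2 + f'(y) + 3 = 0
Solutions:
 f(y) = C1 - 3*y^4/4 - 4*y^3/3 - 3*y


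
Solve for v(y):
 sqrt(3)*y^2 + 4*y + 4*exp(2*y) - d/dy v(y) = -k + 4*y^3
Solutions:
 v(y) = C1 + k*y - y^4 + sqrt(3)*y^3/3 + 2*y^2 + 2*exp(2*y)


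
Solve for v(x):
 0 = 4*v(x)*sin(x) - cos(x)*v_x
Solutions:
 v(x) = C1/cos(x)^4


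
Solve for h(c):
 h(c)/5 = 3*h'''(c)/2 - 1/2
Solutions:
 h(c) = C3*exp(15^(2/3)*2^(1/3)*c/15) + (C1*sin(2^(1/3)*3^(1/6)*5^(2/3)*c/10) + C2*cos(2^(1/3)*3^(1/6)*5^(2/3)*c/10))*exp(-15^(2/3)*2^(1/3)*c/30) - 5/2


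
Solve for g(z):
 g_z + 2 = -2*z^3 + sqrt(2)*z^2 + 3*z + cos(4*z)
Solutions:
 g(z) = C1 - z^4/2 + sqrt(2)*z^3/3 + 3*z^2/2 - 2*z + sin(4*z)/4


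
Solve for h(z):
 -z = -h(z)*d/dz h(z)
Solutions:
 h(z) = -sqrt(C1 + z^2)
 h(z) = sqrt(C1 + z^2)


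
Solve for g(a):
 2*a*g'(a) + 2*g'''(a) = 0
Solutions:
 g(a) = C1 + Integral(C2*airyai(-a) + C3*airybi(-a), a)


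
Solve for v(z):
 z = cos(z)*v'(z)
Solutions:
 v(z) = C1 + Integral(z/cos(z), z)


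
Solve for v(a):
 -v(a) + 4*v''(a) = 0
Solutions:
 v(a) = C1*exp(-a/2) + C2*exp(a/2)


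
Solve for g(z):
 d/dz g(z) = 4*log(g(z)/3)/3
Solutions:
 3*Integral(1/(-log(_y) + log(3)), (_y, g(z)))/4 = C1 - z


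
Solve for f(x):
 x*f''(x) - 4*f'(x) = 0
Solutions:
 f(x) = C1 + C2*x^5


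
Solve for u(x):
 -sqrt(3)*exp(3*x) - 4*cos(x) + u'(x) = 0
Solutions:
 u(x) = C1 + sqrt(3)*exp(3*x)/3 + 4*sin(x)


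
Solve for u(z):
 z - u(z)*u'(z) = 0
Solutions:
 u(z) = -sqrt(C1 + z^2)
 u(z) = sqrt(C1 + z^2)


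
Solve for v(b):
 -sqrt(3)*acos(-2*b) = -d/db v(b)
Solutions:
 v(b) = C1 + sqrt(3)*(b*acos(-2*b) + sqrt(1 - 4*b^2)/2)


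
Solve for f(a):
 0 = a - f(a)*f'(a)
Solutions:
 f(a) = -sqrt(C1 + a^2)
 f(a) = sqrt(C1 + a^2)


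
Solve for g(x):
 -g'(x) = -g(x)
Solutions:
 g(x) = C1*exp(x)


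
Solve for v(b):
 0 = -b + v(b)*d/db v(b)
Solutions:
 v(b) = -sqrt(C1 + b^2)
 v(b) = sqrt(C1 + b^2)


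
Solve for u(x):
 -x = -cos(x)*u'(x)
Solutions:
 u(x) = C1 + Integral(x/cos(x), x)


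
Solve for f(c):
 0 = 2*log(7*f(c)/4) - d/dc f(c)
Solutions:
 Integral(1/(-log(_y) - log(7) + 2*log(2)), (_y, f(c)))/2 = C1 - c


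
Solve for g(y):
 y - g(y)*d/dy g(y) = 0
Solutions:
 g(y) = -sqrt(C1 + y^2)
 g(y) = sqrt(C1 + y^2)


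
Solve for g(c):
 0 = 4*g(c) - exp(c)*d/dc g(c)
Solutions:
 g(c) = C1*exp(-4*exp(-c))


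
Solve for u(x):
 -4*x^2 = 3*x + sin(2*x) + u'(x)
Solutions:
 u(x) = C1 - 4*x^3/3 - 3*x^2/2 + cos(2*x)/2


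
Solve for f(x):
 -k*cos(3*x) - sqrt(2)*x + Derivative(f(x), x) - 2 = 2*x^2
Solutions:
 f(x) = C1 + k*sin(3*x)/3 + 2*x^3/3 + sqrt(2)*x^2/2 + 2*x


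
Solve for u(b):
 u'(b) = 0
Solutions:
 u(b) = C1


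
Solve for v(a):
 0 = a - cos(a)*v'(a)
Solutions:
 v(a) = C1 + Integral(a/cos(a), a)


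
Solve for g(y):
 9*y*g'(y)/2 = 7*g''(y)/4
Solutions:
 g(y) = C1 + C2*erfi(3*sqrt(7)*y/7)


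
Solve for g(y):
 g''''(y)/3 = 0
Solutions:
 g(y) = C1 + C2*y + C3*y^2 + C4*y^3


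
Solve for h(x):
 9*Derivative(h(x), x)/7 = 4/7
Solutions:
 h(x) = C1 + 4*x/9


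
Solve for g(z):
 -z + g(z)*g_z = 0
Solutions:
 g(z) = -sqrt(C1 + z^2)
 g(z) = sqrt(C1 + z^2)


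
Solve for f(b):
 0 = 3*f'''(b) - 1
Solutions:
 f(b) = C1 + C2*b + C3*b^2 + b^3/18


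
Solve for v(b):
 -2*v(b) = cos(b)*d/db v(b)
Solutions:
 v(b) = C1*(sin(b) - 1)/(sin(b) + 1)


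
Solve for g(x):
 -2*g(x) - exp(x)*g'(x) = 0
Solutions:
 g(x) = C1*exp(2*exp(-x))


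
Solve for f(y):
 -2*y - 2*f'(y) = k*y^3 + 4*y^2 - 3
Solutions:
 f(y) = C1 - k*y^4/8 - 2*y^3/3 - y^2/2 + 3*y/2


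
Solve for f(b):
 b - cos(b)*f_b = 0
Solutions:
 f(b) = C1 + Integral(b/cos(b), b)


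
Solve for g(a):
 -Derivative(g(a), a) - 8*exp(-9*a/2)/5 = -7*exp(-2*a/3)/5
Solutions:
 g(a) = C1 + 16*exp(-9*a/2)/45 - 21*exp(-2*a/3)/10


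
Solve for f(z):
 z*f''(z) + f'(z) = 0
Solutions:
 f(z) = C1 + C2*log(z)


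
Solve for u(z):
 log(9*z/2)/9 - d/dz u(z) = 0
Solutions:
 u(z) = C1 + z*log(z)/9 - z/9 - z*log(2)/9 + 2*z*log(3)/9


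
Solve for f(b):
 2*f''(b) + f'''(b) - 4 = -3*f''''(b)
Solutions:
 f(b) = C1 + C2*b + b^2 + (C3*sin(sqrt(23)*b/6) + C4*cos(sqrt(23)*b/6))*exp(-b/6)


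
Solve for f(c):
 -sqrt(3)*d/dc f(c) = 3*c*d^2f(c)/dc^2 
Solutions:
 f(c) = C1 + C2*c^(1 - sqrt(3)/3)


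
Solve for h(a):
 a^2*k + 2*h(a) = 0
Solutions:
 h(a) = -a^2*k/2


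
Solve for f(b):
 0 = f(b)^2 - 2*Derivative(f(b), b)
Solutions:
 f(b) = -2/(C1 + b)


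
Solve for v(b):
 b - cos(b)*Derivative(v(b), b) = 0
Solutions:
 v(b) = C1 + Integral(b/cos(b), b)


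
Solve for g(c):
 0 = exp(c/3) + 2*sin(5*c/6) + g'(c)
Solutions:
 g(c) = C1 - 3*exp(c/3) + 12*cos(5*c/6)/5


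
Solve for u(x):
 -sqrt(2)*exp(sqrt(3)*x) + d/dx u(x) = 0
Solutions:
 u(x) = C1 + sqrt(6)*exp(sqrt(3)*x)/3


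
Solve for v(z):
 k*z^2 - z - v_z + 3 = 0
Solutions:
 v(z) = C1 + k*z^3/3 - z^2/2 + 3*z


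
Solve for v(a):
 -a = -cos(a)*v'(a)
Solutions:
 v(a) = C1 + Integral(a/cos(a), a)


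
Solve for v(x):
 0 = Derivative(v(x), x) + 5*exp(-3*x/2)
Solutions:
 v(x) = C1 + 10*exp(-3*x/2)/3


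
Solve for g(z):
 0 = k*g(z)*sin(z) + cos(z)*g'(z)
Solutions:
 g(z) = C1*exp(k*log(cos(z)))


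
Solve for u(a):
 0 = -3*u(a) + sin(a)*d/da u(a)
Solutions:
 u(a) = C1*(cos(a) - 1)^(3/2)/(cos(a) + 1)^(3/2)


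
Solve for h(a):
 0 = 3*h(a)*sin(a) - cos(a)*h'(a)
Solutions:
 h(a) = C1/cos(a)^3


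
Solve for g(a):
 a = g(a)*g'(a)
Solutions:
 g(a) = -sqrt(C1 + a^2)
 g(a) = sqrt(C1 + a^2)


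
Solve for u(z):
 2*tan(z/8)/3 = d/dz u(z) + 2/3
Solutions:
 u(z) = C1 - 2*z/3 - 16*log(cos(z/8))/3


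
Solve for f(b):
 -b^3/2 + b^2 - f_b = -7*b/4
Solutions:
 f(b) = C1 - b^4/8 + b^3/3 + 7*b^2/8


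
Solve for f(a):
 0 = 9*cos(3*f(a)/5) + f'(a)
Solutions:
 9*a - 5*log(sin(3*f(a)/5) - 1)/6 + 5*log(sin(3*f(a)/5) + 1)/6 = C1


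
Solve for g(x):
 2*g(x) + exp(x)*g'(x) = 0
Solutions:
 g(x) = C1*exp(2*exp(-x))


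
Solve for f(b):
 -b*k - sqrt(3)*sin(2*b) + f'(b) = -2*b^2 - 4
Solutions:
 f(b) = C1 - 2*b^3/3 + b^2*k/2 - 4*b - sqrt(3)*cos(2*b)/2


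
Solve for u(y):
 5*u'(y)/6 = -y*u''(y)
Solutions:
 u(y) = C1 + C2*y^(1/6)


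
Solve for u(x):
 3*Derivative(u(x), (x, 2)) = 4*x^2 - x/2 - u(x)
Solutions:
 u(x) = C1*sin(sqrt(3)*x/3) + C2*cos(sqrt(3)*x/3) + 4*x^2 - x/2 - 24


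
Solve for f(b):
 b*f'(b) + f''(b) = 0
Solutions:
 f(b) = C1 + C2*erf(sqrt(2)*b/2)


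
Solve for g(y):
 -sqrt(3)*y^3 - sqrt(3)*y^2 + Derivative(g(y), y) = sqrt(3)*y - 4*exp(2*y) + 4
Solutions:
 g(y) = C1 + sqrt(3)*y^4/4 + sqrt(3)*y^3/3 + sqrt(3)*y^2/2 + 4*y - 2*exp(2*y)


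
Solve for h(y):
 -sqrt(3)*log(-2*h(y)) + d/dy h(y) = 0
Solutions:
 -sqrt(3)*Integral(1/(log(-_y) + log(2)), (_y, h(y)))/3 = C1 - y


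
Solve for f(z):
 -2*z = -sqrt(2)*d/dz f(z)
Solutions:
 f(z) = C1 + sqrt(2)*z^2/2


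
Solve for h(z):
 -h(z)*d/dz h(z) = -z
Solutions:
 h(z) = -sqrt(C1 + z^2)
 h(z) = sqrt(C1 + z^2)


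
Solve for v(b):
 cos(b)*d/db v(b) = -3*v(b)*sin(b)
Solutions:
 v(b) = C1*cos(b)^3


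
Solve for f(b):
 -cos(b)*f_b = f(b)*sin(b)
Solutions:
 f(b) = C1*cos(b)


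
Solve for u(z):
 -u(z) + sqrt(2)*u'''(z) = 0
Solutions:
 u(z) = C3*exp(2^(5/6)*z/2) + (C1*sin(2^(5/6)*sqrt(3)*z/4) + C2*cos(2^(5/6)*sqrt(3)*z/4))*exp(-2^(5/6)*z/4)


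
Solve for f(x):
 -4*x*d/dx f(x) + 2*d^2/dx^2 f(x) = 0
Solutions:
 f(x) = C1 + C2*erfi(x)


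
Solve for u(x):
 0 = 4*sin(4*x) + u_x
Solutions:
 u(x) = C1 + cos(4*x)


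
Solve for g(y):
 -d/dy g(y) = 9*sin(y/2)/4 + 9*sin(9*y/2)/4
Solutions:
 g(y) = C1 + 9*cos(y/2)/2 + cos(9*y/2)/2


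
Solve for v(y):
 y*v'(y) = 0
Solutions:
 v(y) = C1


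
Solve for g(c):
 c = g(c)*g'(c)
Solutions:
 g(c) = -sqrt(C1 + c^2)
 g(c) = sqrt(C1 + c^2)


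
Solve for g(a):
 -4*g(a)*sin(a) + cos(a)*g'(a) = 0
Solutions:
 g(a) = C1/cos(a)^4


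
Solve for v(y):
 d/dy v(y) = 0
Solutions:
 v(y) = C1


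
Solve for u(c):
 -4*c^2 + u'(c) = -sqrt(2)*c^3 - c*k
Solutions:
 u(c) = C1 - sqrt(2)*c^4/4 + 4*c^3/3 - c^2*k/2


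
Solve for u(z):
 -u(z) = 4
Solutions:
 u(z) = -4


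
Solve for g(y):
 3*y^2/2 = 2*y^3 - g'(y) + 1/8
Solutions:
 g(y) = C1 + y^4/2 - y^3/2 + y/8


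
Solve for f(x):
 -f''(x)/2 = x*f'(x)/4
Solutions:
 f(x) = C1 + C2*erf(x/2)


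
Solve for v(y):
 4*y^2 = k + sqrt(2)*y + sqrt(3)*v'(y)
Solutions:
 v(y) = C1 - sqrt(3)*k*y/3 + 4*sqrt(3)*y^3/9 - sqrt(6)*y^2/6


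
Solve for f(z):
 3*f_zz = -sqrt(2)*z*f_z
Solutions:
 f(z) = C1 + C2*erf(2^(3/4)*sqrt(3)*z/6)


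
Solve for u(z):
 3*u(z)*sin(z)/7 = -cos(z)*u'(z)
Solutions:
 u(z) = C1*cos(z)^(3/7)


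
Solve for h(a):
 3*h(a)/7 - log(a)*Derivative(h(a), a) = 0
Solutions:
 h(a) = C1*exp(3*li(a)/7)


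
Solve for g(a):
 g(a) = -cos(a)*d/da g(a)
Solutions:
 g(a) = C1*sqrt(sin(a) - 1)/sqrt(sin(a) + 1)


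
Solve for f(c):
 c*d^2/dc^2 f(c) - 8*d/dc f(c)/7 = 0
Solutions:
 f(c) = C1 + C2*c^(15/7)


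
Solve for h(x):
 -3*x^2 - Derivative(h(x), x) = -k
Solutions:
 h(x) = C1 + k*x - x^3


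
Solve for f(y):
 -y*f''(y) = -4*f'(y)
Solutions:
 f(y) = C1 + C2*y^5


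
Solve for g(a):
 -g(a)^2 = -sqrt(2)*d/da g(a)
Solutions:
 g(a) = -2/(C1 + sqrt(2)*a)


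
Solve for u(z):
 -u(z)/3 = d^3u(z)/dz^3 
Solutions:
 u(z) = C3*exp(-3^(2/3)*z/3) + (C1*sin(3^(1/6)*z/2) + C2*cos(3^(1/6)*z/2))*exp(3^(2/3)*z/6)


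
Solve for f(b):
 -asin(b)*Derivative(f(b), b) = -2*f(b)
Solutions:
 f(b) = C1*exp(2*Integral(1/asin(b), b))


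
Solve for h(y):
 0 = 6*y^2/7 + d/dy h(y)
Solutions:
 h(y) = C1 - 2*y^3/7


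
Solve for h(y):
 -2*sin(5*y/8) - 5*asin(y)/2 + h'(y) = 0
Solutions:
 h(y) = C1 + 5*y*asin(y)/2 + 5*sqrt(1 - y^2)/2 - 16*cos(5*y/8)/5


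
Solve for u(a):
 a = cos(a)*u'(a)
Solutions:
 u(a) = C1 + Integral(a/cos(a), a)


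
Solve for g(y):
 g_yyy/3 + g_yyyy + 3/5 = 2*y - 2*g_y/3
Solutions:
 g(y) = C1 + C4*exp(-y) + 3*y^2/2 - 9*y/10 + (C2*sin(sqrt(5)*y/3) + C3*cos(sqrt(5)*y/3))*exp(y/3)


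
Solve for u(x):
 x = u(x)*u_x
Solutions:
 u(x) = -sqrt(C1 + x^2)
 u(x) = sqrt(C1 + x^2)


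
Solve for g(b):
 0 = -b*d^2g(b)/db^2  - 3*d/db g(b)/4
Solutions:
 g(b) = C1 + C2*b^(1/4)


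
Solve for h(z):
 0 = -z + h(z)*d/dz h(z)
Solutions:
 h(z) = -sqrt(C1 + z^2)
 h(z) = sqrt(C1 + z^2)


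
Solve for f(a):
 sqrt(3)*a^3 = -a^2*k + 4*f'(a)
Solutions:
 f(a) = C1 + sqrt(3)*a^4/16 + a^3*k/12


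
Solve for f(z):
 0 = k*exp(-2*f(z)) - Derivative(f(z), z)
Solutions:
 f(z) = log(-sqrt(C1 + 2*k*z))
 f(z) = log(C1 + 2*k*z)/2


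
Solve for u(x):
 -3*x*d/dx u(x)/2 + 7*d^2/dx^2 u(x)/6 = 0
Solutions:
 u(x) = C1 + C2*erfi(3*sqrt(14)*x/14)


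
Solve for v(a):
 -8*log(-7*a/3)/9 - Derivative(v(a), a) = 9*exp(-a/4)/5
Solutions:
 v(a) = C1 - 8*a*log(-a)/9 + 8*a*(-log(7) + 1 + log(3))/9 + 36*exp(-a/4)/5


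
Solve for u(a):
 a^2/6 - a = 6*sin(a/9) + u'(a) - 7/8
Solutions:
 u(a) = C1 + a^3/18 - a^2/2 + 7*a/8 + 54*cos(a/9)


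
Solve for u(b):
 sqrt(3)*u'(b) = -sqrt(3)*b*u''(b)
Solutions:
 u(b) = C1 + C2*log(b)


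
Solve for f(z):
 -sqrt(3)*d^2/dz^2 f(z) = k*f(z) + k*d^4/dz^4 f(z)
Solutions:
 f(z) = C1*exp(-sqrt(2)*z*sqrt((-sqrt(3 - 4*k^2) - sqrt(3))/k)/2) + C2*exp(sqrt(2)*z*sqrt((-sqrt(3 - 4*k^2) - sqrt(3))/k)/2) + C3*exp(-sqrt(2)*z*sqrt((sqrt(3 - 4*k^2) - sqrt(3))/k)/2) + C4*exp(sqrt(2)*z*sqrt((sqrt(3 - 4*k^2) - sqrt(3))/k)/2)


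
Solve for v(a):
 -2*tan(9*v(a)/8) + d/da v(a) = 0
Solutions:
 v(a) = -8*asin(C1*exp(9*a/4))/9 + 8*pi/9
 v(a) = 8*asin(C1*exp(9*a/4))/9


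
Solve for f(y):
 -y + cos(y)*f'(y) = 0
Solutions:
 f(y) = C1 + Integral(y/cos(y), y)


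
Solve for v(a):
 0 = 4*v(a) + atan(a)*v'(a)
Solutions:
 v(a) = C1*exp(-4*Integral(1/atan(a), a))


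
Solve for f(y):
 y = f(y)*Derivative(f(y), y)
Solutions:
 f(y) = -sqrt(C1 + y^2)
 f(y) = sqrt(C1 + y^2)


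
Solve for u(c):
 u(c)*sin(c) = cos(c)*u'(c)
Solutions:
 u(c) = C1/cos(c)


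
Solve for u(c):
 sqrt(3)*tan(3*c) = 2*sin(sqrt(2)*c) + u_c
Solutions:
 u(c) = C1 - sqrt(3)*log(cos(3*c))/3 + sqrt(2)*cos(sqrt(2)*c)


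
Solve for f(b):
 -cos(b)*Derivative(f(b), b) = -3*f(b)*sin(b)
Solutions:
 f(b) = C1/cos(b)^3


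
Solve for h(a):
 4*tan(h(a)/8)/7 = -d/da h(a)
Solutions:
 h(a) = -8*asin(C1*exp(-a/14)) + 8*pi
 h(a) = 8*asin(C1*exp(-a/14))


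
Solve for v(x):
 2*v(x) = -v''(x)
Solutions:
 v(x) = C1*sin(sqrt(2)*x) + C2*cos(sqrt(2)*x)


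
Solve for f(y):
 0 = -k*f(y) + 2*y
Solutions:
 f(y) = 2*y/k


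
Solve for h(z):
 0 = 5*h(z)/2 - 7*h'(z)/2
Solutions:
 h(z) = C1*exp(5*z/7)


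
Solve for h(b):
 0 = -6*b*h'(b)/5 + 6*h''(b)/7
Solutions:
 h(b) = C1 + C2*erfi(sqrt(70)*b/10)


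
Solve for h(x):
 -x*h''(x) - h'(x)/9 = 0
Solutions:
 h(x) = C1 + C2*x^(8/9)


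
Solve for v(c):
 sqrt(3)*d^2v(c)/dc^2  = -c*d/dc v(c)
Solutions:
 v(c) = C1 + C2*erf(sqrt(2)*3^(3/4)*c/6)


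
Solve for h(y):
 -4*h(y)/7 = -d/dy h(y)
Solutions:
 h(y) = C1*exp(4*y/7)


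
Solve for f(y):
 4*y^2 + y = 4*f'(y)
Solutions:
 f(y) = C1 + y^3/3 + y^2/8


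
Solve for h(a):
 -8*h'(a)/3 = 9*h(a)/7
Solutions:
 h(a) = C1*exp(-27*a/56)


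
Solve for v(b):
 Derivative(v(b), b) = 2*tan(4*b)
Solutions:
 v(b) = C1 - log(cos(4*b))/2


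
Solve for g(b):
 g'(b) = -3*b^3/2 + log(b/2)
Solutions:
 g(b) = C1 - 3*b^4/8 + b*log(b) - b - b*log(2)


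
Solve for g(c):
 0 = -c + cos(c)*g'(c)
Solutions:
 g(c) = C1 + Integral(c/cos(c), c)


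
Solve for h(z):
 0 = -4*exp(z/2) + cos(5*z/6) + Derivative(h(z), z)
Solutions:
 h(z) = C1 + 8*exp(z/2) - 6*sin(5*z/6)/5


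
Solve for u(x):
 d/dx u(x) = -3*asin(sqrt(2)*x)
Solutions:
 u(x) = C1 - 3*x*asin(sqrt(2)*x) - 3*sqrt(2)*sqrt(1 - 2*x^2)/2


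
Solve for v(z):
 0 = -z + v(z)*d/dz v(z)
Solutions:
 v(z) = -sqrt(C1 + z^2)
 v(z) = sqrt(C1 + z^2)


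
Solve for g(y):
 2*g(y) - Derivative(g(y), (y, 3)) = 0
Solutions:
 g(y) = C3*exp(2^(1/3)*y) + (C1*sin(2^(1/3)*sqrt(3)*y/2) + C2*cos(2^(1/3)*sqrt(3)*y/2))*exp(-2^(1/3)*y/2)


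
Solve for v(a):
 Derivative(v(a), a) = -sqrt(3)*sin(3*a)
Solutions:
 v(a) = C1 + sqrt(3)*cos(3*a)/3
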